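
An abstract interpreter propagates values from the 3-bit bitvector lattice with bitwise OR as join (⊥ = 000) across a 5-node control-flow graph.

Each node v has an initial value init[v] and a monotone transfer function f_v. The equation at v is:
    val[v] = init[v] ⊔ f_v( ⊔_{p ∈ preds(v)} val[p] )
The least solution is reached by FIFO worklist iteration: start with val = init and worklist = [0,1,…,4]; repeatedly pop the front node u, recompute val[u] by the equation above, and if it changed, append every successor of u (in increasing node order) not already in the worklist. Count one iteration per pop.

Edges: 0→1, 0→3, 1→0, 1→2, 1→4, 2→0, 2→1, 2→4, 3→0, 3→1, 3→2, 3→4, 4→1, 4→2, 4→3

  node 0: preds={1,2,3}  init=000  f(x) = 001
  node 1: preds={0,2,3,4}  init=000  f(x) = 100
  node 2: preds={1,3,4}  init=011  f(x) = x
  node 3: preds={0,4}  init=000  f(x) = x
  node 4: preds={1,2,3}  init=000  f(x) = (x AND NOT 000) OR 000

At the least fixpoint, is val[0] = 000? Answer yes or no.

no

Trace (13 dequeues):
  [1] u=0 | in 011 | out 001 | prev 000 | push {}
  [2] u=1 | in 011 | out 100 | prev 000 | push {0}
  [3] u=2 | in 100 | out 111 | prev 011 | push {1}
  [4] u=3 | in 001 | out 001 | prev 000 | push {2}
  [5] u=4 | in 111 | out 111 | prev 000 | push {3}
  [6] u=0 | in 111 | out 001 | ==
  [7] u=1 | in 111 | out 100 | ==
  [8] u=2 | in 111 | out 111 | ==
  [9] u=3 | in 111 | out 111 | prev 001 | push {0,1,2,4}
  [10] u=0 | in 111 | out 001 | ==
  [11] u=1 | in 111 | out 100 | ==
  [12] u=2 | in 111 | out 111 | ==
  [13] u=4 | in 111 | out 111 | ==

Converged values:
  [0] 001
  [1] 100
  [2] 111
  [3] 111
  [4] 111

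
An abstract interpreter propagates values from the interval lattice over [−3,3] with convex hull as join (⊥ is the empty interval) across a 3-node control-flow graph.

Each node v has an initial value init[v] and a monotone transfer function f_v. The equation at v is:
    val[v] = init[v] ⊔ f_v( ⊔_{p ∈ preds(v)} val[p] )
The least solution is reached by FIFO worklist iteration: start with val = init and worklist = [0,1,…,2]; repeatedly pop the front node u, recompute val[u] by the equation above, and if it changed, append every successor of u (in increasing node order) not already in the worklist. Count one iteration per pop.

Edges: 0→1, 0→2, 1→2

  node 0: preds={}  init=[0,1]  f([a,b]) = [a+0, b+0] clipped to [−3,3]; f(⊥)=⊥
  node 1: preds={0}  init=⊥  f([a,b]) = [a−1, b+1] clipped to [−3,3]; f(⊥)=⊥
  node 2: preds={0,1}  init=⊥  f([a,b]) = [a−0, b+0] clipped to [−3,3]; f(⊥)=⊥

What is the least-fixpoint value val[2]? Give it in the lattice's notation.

Worklist (3 pops):
  #1 pop 0: in=⊥ → [0,1] (no change)
  #2 pop 1: in=[0,1] → [-1,2] (was ⊥); enqueue []
  #3 pop 2: in=[-1,2] → [-1,2] (was ⊥); enqueue []

Fixpoint:
  val[0] = [0,1]
  val[1] = [-1,2]
  val[2] = [-1,2]

[-1,2]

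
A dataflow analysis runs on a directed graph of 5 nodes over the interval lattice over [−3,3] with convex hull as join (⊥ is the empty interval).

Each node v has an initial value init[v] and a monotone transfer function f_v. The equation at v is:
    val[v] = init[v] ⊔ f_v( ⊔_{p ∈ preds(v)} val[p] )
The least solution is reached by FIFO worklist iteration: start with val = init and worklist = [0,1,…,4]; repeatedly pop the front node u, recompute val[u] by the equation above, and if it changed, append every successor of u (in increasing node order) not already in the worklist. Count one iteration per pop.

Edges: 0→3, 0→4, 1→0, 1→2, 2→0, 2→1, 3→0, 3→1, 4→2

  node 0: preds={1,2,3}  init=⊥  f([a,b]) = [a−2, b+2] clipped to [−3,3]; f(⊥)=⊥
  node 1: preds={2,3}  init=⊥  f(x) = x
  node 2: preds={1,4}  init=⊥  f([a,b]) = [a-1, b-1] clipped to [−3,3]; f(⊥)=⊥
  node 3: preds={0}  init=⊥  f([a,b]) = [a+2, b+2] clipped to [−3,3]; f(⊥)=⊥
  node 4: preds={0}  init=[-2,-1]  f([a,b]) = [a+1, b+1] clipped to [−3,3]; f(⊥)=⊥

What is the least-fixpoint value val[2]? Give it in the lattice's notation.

[-3,2]

Trace (19 dequeues):
  [1] u=0 | in ⊥ | out ⊥ | ==
  [2] u=1 | in ⊥ | out ⊥ | ==
  [3] u=2 | in [-2,-1] | out [-3,-2] | prev ⊥ | push {0,1}
  [4] u=3 | in ⊥ | out ⊥ | ==
  [5] u=4 | in ⊥ | out [-2,-1] | ==
  [6] u=0 | in [-3,-2] | out [-3,0] | prev ⊥ | push {3,4}
  [7] u=1 | in [-3,-2] | out [-3,-2] | prev ⊥ | push {0,2}
  [8] u=3 | in [-3,0] | out [-1,2] | prev ⊥ | push {1}
  [9] u=4 | in [-3,0] | out [-2,1] | prev [-2,-1] | push {}
  [10] u=0 | in [-3,2] | out [-3,3] | prev [-3,0] | push {3,4}
  [11] u=2 | in [-3,1] | out [-3,0] | prev [-3,-2] | push {0}
  [12] u=1 | in [-3,2] | out [-3,2] | prev [-3,-2] | push {2}
  [13] u=3 | in [-3,3] | out [-1,3] | prev [-1,2] | push {1}
  [14] u=4 | in [-3,3] | out [-2,3] | prev [-2,1] | push {}
  [15] u=0 | in [-3,3] | out [-3,3] | ==
  [16] u=2 | in [-3,3] | out [-3,2] | prev [-3,0] | push {0}
  [17] u=1 | in [-3,3] | out [-3,3] | prev [-3,2] | push {2}
  [18] u=0 | in [-3,3] | out [-3,3] | ==
  [19] u=2 | in [-3,3] | out [-3,2] | ==

Converged values:
  [0] [-3,3]
  [1] [-3,3]
  [2] [-3,2]
  [3] [-1,3]
  [4] [-2,3]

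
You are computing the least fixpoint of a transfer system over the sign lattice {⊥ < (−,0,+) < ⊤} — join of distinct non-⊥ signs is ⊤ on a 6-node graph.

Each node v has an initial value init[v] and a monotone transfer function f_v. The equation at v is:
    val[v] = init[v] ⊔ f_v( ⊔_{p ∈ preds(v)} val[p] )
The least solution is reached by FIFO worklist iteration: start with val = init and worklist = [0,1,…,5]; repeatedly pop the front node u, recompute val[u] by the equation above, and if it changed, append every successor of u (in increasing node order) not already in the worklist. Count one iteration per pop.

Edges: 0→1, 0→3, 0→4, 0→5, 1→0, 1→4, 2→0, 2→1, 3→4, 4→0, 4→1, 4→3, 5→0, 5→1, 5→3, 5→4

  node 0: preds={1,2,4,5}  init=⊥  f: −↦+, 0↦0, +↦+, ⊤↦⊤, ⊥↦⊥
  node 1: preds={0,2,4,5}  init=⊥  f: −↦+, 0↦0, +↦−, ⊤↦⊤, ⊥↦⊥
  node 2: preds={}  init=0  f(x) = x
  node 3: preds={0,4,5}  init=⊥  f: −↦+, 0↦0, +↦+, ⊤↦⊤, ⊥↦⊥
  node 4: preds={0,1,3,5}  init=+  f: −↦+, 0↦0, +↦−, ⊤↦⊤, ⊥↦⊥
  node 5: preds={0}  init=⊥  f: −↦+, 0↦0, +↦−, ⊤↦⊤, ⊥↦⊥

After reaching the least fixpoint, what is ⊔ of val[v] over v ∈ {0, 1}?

⊤

Worklist (10 pops):
  #1 pop 0: in=⊤ → ⊤ (was ⊥); enqueue []
  #2 pop 1: in=⊤ → ⊤ (was ⊥); enqueue [0]
  #3 pop 2: in=⊥ → 0 (no change)
  #4 pop 3: in=⊤ → ⊤ (was ⊥); enqueue []
  #5 pop 4: in=⊤ → ⊤ (was +); enqueue [1,3]
  #6 pop 5: in=⊤ → ⊤ (was ⊥); enqueue [4]
  #7 pop 0: in=⊤ → ⊤ (no change)
  #8 pop 1: in=⊤ → ⊤ (no change)
  #9 pop 3: in=⊤ → ⊤ (no change)
  #10 pop 4: in=⊤ → ⊤ (no change)

Fixpoint:
  val[0] = ⊤
  val[1] = ⊤
  val[2] = 0
  val[3] = ⊤
  val[4] = ⊤
  val[5] = ⊤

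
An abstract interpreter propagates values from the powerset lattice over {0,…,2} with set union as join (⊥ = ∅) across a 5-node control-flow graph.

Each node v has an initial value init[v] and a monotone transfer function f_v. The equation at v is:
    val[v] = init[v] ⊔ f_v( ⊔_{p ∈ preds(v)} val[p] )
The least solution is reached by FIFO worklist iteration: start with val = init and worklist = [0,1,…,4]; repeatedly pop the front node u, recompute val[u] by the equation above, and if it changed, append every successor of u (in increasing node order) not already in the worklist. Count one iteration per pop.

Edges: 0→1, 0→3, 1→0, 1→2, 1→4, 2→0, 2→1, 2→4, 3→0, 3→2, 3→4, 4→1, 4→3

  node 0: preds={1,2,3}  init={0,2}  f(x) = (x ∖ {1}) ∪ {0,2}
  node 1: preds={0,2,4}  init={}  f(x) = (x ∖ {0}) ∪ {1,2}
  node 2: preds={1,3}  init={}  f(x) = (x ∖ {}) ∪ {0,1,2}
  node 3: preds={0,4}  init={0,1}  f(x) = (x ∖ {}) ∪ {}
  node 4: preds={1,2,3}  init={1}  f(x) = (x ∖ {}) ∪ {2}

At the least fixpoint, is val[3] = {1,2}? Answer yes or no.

Iteration log — 9 steps:
  step 1. node 0  ⊔preds={0,1}  new={0,2}  stable
  step 2. node 1  ⊔preds={0,1,2}  new={1,2}  old={}  +wl: 0
  step 3. node 2  ⊔preds={0,1,2}  new={0,1,2}  old={}  +wl: 1
  step 4. node 3  ⊔preds={0,1,2}  new={0,1,2}  old={0,1}  +wl: 2
  step 5. node 4  ⊔preds={0,1,2}  new={0,1,2}  old={1}  +wl: 3
  step 6. node 0  ⊔preds={0,1,2}  new={0,2}  stable
  step 7. node 1  ⊔preds={0,1,2}  new={1,2}  stable
  step 8. node 2  ⊔preds={0,1,2}  new={0,1,2}  stable
  step 9. node 3  ⊔preds={0,1,2}  new={0,1,2}  stable

Least fixpoint reached:
  node 0: {0,2}
  node 1: {1,2}
  node 2: {0,1,2}
  node 3: {0,1,2}
  node 4: {0,1,2}

no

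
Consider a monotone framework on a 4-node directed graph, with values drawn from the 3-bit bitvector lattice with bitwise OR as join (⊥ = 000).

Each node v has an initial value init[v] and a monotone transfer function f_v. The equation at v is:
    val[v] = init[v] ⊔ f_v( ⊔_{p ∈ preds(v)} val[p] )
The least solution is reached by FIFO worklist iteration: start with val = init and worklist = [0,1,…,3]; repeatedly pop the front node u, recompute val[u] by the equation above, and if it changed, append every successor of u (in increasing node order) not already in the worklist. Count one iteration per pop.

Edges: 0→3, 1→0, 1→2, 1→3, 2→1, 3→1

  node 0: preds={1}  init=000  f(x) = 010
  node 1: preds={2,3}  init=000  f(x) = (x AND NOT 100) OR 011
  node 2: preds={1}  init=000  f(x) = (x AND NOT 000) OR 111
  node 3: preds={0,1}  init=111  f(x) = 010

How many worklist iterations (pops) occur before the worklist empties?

6

Iteration log — 6 steps:
  step 1. node 0  ⊔preds=000  new=010  old=000  +wl: 
  step 2. node 1  ⊔preds=111  new=011  old=000  +wl: 0
  step 3. node 2  ⊔preds=011  new=111  old=000  +wl: 1
  step 4. node 3  ⊔preds=011  new=111  stable
  step 5. node 0  ⊔preds=011  new=010  stable
  step 6. node 1  ⊔preds=111  new=011  stable

Least fixpoint reached:
  node 0: 010
  node 1: 011
  node 2: 111
  node 3: 111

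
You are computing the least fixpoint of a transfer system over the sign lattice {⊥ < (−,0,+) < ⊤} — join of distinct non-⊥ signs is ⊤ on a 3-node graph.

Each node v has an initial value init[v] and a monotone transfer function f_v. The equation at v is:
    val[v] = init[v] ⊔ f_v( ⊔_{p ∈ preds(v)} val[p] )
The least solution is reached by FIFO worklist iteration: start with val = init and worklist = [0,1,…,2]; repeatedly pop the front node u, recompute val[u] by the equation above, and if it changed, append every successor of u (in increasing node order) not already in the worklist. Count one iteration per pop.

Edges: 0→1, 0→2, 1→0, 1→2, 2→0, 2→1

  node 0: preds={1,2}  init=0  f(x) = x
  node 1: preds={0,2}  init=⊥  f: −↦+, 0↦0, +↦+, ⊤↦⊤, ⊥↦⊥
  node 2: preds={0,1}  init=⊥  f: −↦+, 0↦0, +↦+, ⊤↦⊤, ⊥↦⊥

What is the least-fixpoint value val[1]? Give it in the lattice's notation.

Iteration log — 5 steps:
  step 1. node 0  ⊔preds=⊥  new=0  stable
  step 2. node 1  ⊔preds=0  new=0  old=⊥  +wl: 0
  step 3. node 2  ⊔preds=0  new=0  old=⊥  +wl: 1
  step 4. node 0  ⊔preds=0  new=0  stable
  step 5. node 1  ⊔preds=0  new=0  stable

Least fixpoint reached:
  node 0: 0
  node 1: 0
  node 2: 0

0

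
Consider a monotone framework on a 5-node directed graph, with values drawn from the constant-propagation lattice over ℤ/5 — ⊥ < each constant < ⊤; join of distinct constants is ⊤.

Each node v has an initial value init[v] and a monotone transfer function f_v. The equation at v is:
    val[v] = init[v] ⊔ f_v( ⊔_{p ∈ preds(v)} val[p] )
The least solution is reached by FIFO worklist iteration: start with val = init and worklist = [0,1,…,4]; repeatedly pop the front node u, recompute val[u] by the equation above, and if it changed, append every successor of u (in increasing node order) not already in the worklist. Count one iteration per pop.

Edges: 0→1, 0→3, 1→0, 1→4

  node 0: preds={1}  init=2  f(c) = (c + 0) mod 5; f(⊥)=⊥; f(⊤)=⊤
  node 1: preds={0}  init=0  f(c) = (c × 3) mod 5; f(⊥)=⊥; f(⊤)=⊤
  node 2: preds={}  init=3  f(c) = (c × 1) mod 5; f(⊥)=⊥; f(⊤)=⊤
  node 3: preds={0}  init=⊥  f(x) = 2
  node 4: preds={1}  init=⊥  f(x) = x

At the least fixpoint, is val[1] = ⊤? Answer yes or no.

Trace (6 dequeues):
  [1] u=0 | in 0 | out ⊤ | prev 2 | push {}
  [2] u=1 | in ⊤ | out ⊤ | prev 0 | push {0}
  [3] u=2 | in ⊥ | out 3 | ==
  [4] u=3 | in ⊤ | out 2 | prev ⊥ | push {}
  [5] u=4 | in ⊤ | out ⊤ | prev ⊥ | push {}
  [6] u=0 | in ⊤ | out ⊤ | ==

Converged values:
  [0] ⊤
  [1] ⊤
  [2] 3
  [3] 2
  [4] ⊤

yes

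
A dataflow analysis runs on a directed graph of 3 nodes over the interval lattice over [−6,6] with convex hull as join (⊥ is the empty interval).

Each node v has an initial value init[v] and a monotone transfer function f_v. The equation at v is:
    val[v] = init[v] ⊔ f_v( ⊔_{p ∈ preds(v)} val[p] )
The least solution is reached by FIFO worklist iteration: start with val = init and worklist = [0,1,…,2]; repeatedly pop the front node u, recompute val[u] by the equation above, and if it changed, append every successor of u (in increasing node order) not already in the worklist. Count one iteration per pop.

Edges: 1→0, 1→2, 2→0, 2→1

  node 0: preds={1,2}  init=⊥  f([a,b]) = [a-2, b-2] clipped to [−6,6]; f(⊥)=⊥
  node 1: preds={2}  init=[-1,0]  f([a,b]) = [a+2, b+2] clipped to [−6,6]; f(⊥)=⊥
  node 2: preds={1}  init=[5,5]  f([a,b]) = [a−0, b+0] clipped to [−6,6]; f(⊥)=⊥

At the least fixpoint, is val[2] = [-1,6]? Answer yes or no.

Worklist (5 pops):
  #1 pop 0: in=[-1,5] → [-3,3] (was ⊥); enqueue []
  #2 pop 1: in=[5,5] → [-1,6] (was [-1,0]); enqueue [0]
  #3 pop 2: in=[-1,6] → [-1,6] (was [5,5]); enqueue [1]
  #4 pop 0: in=[-1,6] → [-3,4] (was [-3,3]); enqueue []
  #5 pop 1: in=[-1,6] → [-1,6] (no change)

Fixpoint:
  val[0] = [-3,4]
  val[1] = [-1,6]
  val[2] = [-1,6]

yes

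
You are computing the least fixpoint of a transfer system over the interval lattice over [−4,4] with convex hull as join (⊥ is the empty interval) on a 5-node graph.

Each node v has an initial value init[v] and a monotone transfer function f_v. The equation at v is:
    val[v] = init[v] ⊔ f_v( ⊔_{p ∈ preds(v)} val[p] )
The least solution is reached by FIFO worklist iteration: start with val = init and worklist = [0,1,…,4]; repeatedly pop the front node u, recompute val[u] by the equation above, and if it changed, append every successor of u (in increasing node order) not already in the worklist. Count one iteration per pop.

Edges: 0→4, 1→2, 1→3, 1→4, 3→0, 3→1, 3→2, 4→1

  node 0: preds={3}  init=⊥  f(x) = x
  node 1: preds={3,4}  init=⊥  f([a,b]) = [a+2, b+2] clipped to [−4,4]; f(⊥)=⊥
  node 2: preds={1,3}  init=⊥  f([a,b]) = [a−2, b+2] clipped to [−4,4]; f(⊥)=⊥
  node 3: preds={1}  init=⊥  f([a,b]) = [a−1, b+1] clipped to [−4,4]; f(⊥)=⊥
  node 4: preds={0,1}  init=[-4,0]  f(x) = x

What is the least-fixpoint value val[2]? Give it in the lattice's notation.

[-4,4]

Iteration log — 14 steps:
  step 1. node 0  ⊔preds=⊥  new=⊥  stable
  step 2. node 1  ⊔preds=[-4,0]  new=[-2,2]  old=⊥  +wl: 
  step 3. node 2  ⊔preds=[-2,2]  new=[-4,4]  old=⊥  +wl: 
  step 4. node 3  ⊔preds=[-2,2]  new=[-3,3]  old=⊥  +wl: 0,1,2
  step 5. node 4  ⊔preds=[-2,2]  new=[-4,2]  old=[-4,0]  +wl: 
  step 6. node 0  ⊔preds=[-3,3]  new=[-3,3]  old=⊥  +wl: 4
  step 7. node 1  ⊔preds=[-4,3]  new=[-2,4]  old=[-2,2]  +wl: 3
  step 8. node 2  ⊔preds=[-3,4]  new=[-4,4]  stable
  step 9. node 4  ⊔preds=[-3,4]  new=[-4,4]  old=[-4,2]  +wl: 1
  step 10. node 3  ⊔preds=[-2,4]  new=[-3,4]  old=[-3,3]  +wl: 0,2
  step 11. node 1  ⊔preds=[-4,4]  new=[-2,4]  stable
  step 12. node 0  ⊔preds=[-3,4]  new=[-3,4]  old=[-3,3]  +wl: 4
  step 13. node 2  ⊔preds=[-3,4]  new=[-4,4]  stable
  step 14. node 4  ⊔preds=[-3,4]  new=[-4,4]  stable

Least fixpoint reached:
  node 0: [-3,4]
  node 1: [-2,4]
  node 2: [-4,4]
  node 3: [-3,4]
  node 4: [-4,4]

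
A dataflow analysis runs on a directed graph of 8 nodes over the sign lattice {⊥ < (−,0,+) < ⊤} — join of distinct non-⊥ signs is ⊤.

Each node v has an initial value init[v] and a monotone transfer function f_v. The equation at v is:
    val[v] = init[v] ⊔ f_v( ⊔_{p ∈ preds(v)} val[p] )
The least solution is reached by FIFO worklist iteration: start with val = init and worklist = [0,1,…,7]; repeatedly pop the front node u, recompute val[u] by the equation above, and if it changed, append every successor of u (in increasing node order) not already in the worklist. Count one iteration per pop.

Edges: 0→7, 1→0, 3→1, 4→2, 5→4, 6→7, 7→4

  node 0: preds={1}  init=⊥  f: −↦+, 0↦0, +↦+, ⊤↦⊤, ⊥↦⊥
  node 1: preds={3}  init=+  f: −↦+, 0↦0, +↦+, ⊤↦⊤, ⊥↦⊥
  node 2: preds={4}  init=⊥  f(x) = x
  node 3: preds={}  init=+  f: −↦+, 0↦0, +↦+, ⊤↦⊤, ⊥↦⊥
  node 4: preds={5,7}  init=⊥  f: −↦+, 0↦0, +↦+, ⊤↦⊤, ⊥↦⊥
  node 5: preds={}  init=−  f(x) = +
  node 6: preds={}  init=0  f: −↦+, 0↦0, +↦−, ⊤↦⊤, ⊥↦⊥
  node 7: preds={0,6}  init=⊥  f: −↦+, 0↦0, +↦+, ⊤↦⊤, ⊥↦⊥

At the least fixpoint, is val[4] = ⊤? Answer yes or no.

Trace (11 dequeues):
  [1] u=0 | in + | out + | prev ⊥ | push {}
  [2] u=1 | in + | out + | ==
  [3] u=2 | in ⊥ | out ⊥ | ==
  [4] u=3 | in ⊥ | out + | ==
  [5] u=4 | in − | out + | prev ⊥ | push {2}
  [6] u=5 | in ⊥ | out ⊤ | prev − | push {4}
  [7] u=6 | in ⊥ | out 0 | ==
  [8] u=7 | in ⊤ | out ⊤ | prev ⊥ | push {}
  [9] u=2 | in + | out + | prev ⊥ | push {}
  [10] u=4 | in ⊤ | out ⊤ | prev + | push {2}
  [11] u=2 | in ⊤ | out ⊤ | prev + | push {}

Converged values:
  [0] +
  [1] +
  [2] ⊤
  [3] +
  [4] ⊤
  [5] ⊤
  [6] 0
  [7] ⊤

yes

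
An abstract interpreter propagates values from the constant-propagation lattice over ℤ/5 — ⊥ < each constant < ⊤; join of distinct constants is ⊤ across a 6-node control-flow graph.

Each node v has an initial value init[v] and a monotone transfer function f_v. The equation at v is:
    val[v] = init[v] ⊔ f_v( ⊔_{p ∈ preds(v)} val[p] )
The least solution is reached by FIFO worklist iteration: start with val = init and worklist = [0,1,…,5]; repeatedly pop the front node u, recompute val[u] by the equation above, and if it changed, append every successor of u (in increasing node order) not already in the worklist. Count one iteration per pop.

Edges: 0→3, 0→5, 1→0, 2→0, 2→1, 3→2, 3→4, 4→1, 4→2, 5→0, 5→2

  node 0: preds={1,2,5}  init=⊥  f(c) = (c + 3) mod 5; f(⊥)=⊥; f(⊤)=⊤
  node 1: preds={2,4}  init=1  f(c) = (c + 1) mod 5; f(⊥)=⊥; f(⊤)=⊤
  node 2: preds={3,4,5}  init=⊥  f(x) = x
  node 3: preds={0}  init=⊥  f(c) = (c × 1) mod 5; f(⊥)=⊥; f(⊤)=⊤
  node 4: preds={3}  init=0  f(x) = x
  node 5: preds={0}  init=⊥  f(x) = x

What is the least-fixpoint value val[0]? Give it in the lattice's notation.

⊤

Worklist (15 pops):
  #1 pop 0: in=1 → 4 (was ⊥); enqueue []
  #2 pop 1: in=0 → 1 (no change)
  #3 pop 2: in=0 → 0 (was ⊥); enqueue [0,1]
  #4 pop 3: in=4 → 4 (was ⊥); enqueue [2]
  #5 pop 4: in=4 → ⊤ (was 0); enqueue []
  #6 pop 5: in=4 → 4 (was ⊥); enqueue []
  #7 pop 0: in=⊤ → ⊤ (was 4); enqueue [3,5]
  #8 pop 1: in=⊤ → ⊤ (was 1); enqueue [0]
  #9 pop 2: in=⊤ → ⊤ (was 0); enqueue [1]
  #10 pop 3: in=⊤ → ⊤ (was 4); enqueue [2,4]
  #11 pop 5: in=⊤ → ⊤ (was 4); enqueue []
  #12 pop 0: in=⊤ → ⊤ (no change)
  #13 pop 1: in=⊤ → ⊤ (no change)
  #14 pop 2: in=⊤ → ⊤ (no change)
  #15 pop 4: in=⊤ → ⊤ (no change)

Fixpoint:
  val[0] = ⊤
  val[1] = ⊤
  val[2] = ⊤
  val[3] = ⊤
  val[4] = ⊤
  val[5] = ⊤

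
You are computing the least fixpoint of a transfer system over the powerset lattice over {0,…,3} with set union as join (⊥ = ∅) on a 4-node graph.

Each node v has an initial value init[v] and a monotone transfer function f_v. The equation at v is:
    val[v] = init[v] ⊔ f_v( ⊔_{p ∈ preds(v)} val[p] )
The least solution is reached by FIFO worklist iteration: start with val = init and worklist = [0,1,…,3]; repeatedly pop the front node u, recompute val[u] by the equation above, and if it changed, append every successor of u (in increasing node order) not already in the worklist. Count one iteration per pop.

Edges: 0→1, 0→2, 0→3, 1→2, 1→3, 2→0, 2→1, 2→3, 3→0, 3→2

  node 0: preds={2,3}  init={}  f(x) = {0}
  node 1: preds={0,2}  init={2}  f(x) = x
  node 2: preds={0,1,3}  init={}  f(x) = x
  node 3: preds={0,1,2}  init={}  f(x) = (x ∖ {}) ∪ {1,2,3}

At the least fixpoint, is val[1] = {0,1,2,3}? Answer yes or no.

Iteration log — 11 steps:
  step 1. node 0  ⊔preds={}  new={0}  old={}  +wl: 
  step 2. node 1  ⊔preds={0}  new={0,2}  old={2}  +wl: 
  step 3. node 2  ⊔preds={0,2}  new={0,2}  old={}  +wl: 0,1
  step 4. node 3  ⊔preds={0,2}  new={0,1,2,3}  old={}  +wl: 2
  step 5. node 0  ⊔preds={0,1,2,3}  new={0}  stable
  step 6. node 1  ⊔preds={0,2}  new={0,2}  stable
  step 7. node 2  ⊔preds={0,1,2,3}  new={0,1,2,3}  old={0,2}  +wl: 0,1,3
  step 8. node 0  ⊔preds={0,1,2,3}  new={0}  stable
  step 9. node 1  ⊔preds={0,1,2,3}  new={0,1,2,3}  old={0,2}  +wl: 2
  step 10. node 3  ⊔preds={0,1,2,3}  new={0,1,2,3}  stable
  step 11. node 2  ⊔preds={0,1,2,3}  new={0,1,2,3}  stable

Least fixpoint reached:
  node 0: {0}
  node 1: {0,1,2,3}
  node 2: {0,1,2,3}
  node 3: {0,1,2,3}

yes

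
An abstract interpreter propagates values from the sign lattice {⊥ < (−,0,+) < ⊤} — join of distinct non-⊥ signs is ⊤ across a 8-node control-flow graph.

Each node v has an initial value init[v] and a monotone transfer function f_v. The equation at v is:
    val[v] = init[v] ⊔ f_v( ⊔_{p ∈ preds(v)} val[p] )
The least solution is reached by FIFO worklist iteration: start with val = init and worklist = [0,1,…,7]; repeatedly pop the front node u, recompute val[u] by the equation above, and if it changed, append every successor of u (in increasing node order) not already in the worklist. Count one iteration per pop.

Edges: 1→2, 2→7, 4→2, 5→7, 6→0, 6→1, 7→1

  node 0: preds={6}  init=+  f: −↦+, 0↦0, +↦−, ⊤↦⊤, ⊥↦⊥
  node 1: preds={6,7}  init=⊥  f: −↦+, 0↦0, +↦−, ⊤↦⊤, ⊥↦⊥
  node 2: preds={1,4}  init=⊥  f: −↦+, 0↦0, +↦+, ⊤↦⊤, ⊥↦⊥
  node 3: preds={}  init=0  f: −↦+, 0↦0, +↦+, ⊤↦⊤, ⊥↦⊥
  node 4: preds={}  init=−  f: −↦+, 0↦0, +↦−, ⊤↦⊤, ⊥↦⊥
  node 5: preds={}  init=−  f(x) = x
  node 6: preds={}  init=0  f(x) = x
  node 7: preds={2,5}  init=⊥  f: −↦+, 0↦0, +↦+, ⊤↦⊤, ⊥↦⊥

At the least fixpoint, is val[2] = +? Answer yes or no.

no

Trace (10 dequeues):
  [1] u=0 | in 0 | out ⊤ | prev + | push {}
  [2] u=1 | in 0 | out 0 | prev ⊥ | push {}
  [3] u=2 | in ⊤ | out ⊤ | prev ⊥ | push {}
  [4] u=3 | in ⊥ | out 0 | ==
  [5] u=4 | in ⊥ | out − | ==
  [6] u=5 | in ⊥ | out − | ==
  [7] u=6 | in ⊥ | out 0 | ==
  [8] u=7 | in ⊤ | out ⊤ | prev ⊥ | push {1}
  [9] u=1 | in ⊤ | out ⊤ | prev 0 | push {2}
  [10] u=2 | in ⊤ | out ⊤ | ==

Converged values:
  [0] ⊤
  [1] ⊤
  [2] ⊤
  [3] 0
  [4] −
  [5] −
  [6] 0
  [7] ⊤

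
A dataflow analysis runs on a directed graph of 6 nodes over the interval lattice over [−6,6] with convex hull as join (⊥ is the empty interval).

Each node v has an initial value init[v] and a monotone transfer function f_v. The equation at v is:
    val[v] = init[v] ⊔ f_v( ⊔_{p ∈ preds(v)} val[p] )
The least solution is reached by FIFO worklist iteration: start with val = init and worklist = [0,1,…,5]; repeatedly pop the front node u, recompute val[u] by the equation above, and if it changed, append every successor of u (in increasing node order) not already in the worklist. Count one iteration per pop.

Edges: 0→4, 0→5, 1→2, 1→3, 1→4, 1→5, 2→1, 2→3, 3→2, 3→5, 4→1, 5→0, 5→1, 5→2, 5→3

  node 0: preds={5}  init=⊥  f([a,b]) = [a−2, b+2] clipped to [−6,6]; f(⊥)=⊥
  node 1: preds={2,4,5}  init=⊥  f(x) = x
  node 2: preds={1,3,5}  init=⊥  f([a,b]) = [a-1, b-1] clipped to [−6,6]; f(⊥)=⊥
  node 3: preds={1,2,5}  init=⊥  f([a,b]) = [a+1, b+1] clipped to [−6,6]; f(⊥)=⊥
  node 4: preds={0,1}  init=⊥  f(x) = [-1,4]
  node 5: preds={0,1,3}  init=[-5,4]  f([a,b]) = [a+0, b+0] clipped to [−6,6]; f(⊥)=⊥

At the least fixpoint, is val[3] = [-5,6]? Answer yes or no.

Worklist (14 pops):
  #1 pop 0: in=[-5,4] → [-6,6] (was ⊥); enqueue []
  #2 pop 1: in=[-5,4] → [-5,4] (was ⊥); enqueue []
  #3 pop 2: in=[-5,4] → [-6,3] (was ⊥); enqueue [1]
  #4 pop 3: in=[-6,4] → [-5,5] (was ⊥); enqueue [2]
  #5 pop 4: in=[-6,6] → [-1,4] (was ⊥); enqueue []
  #6 pop 5: in=[-6,6] → [-6,6] (was [-5,4]); enqueue [0,3]
  #7 pop 1: in=[-6,6] → [-6,6] (was [-5,4]); enqueue [4,5]
  #8 pop 2: in=[-6,6] → [-6,5] (was [-6,3]); enqueue [1]
  #9 pop 0: in=[-6,6] → [-6,6] (no change)
  #10 pop 3: in=[-6,6] → [-5,6] (was [-5,5]); enqueue [2]
  #11 pop 4: in=[-6,6] → [-1,4] (no change)
  #12 pop 5: in=[-6,6] → [-6,6] (no change)
  #13 pop 1: in=[-6,6] → [-6,6] (no change)
  #14 pop 2: in=[-6,6] → [-6,5] (no change)

Fixpoint:
  val[0] = [-6,6]
  val[1] = [-6,6]
  val[2] = [-6,5]
  val[3] = [-5,6]
  val[4] = [-1,4]
  val[5] = [-6,6]

yes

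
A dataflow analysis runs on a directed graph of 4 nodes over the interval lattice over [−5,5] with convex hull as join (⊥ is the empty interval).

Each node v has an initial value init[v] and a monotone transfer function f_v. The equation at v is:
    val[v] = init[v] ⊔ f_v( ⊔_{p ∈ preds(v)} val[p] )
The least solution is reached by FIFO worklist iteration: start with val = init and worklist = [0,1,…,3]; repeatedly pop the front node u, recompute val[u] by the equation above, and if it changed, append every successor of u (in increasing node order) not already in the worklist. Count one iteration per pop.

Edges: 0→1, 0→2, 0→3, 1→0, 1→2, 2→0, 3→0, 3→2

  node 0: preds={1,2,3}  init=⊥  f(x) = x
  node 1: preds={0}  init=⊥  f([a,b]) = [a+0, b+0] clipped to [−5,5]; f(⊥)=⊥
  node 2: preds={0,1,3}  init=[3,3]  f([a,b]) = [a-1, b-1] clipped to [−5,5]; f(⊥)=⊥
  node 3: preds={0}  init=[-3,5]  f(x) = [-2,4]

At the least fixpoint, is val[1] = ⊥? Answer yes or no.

no

Iteration log — 13 steps:
  step 1. node 0  ⊔preds=[-3,5]  new=[-3,5]  old=⊥  +wl: 
  step 2. node 1  ⊔preds=[-3,5]  new=[-3,5]  old=⊥  +wl: 0
  step 3. node 2  ⊔preds=[-3,5]  new=[-4,4]  old=[3,3]  +wl: 
  step 4. node 3  ⊔preds=[-3,5]  new=[-3,5]  stable
  step 5. node 0  ⊔preds=[-4,5]  new=[-4,5]  old=[-3,5]  +wl: 1,2,3
  step 6. node 1  ⊔preds=[-4,5]  new=[-4,5]  old=[-3,5]  +wl: 0
  step 7. node 2  ⊔preds=[-4,5]  new=[-5,4]  old=[-4,4]  +wl: 
  step 8. node 3  ⊔preds=[-4,5]  new=[-3,5]  stable
  step 9. node 0  ⊔preds=[-5,5]  new=[-5,5]  old=[-4,5]  +wl: 1,2,3
  step 10. node 1  ⊔preds=[-5,5]  new=[-5,5]  old=[-4,5]  +wl: 0
  step 11. node 2  ⊔preds=[-5,5]  new=[-5,4]  stable
  step 12. node 3  ⊔preds=[-5,5]  new=[-3,5]  stable
  step 13. node 0  ⊔preds=[-5,5]  new=[-5,5]  stable

Least fixpoint reached:
  node 0: [-5,5]
  node 1: [-5,5]
  node 2: [-5,4]
  node 3: [-3,5]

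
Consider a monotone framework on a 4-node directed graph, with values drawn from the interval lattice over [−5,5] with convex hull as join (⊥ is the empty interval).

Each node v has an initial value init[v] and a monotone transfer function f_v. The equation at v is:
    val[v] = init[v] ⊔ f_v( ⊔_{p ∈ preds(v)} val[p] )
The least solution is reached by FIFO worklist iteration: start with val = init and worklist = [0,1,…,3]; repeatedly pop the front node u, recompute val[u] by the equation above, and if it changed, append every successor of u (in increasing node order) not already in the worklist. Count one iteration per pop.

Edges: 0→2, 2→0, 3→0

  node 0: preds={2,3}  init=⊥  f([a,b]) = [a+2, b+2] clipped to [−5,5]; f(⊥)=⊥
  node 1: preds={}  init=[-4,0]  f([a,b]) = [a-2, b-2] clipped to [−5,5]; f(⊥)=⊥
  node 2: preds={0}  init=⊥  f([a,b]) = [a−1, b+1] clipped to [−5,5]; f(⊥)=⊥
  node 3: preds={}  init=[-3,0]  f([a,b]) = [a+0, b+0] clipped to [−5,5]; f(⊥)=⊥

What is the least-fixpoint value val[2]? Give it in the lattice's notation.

[-2,5]

Worklist (7 pops):
  #1 pop 0: in=[-3,0] → [-1,2] (was ⊥); enqueue []
  #2 pop 1: in=⊥ → [-4,0] (no change)
  #3 pop 2: in=[-1,2] → [-2,3] (was ⊥); enqueue [0]
  #4 pop 3: in=⊥ → [-3,0] (no change)
  #5 pop 0: in=[-3,3] → [-1,5] (was [-1,2]); enqueue [2]
  #6 pop 2: in=[-1,5] → [-2,5] (was [-2,3]); enqueue [0]
  #7 pop 0: in=[-3,5] → [-1,5] (no change)

Fixpoint:
  val[0] = [-1,5]
  val[1] = [-4,0]
  val[2] = [-2,5]
  val[3] = [-3,0]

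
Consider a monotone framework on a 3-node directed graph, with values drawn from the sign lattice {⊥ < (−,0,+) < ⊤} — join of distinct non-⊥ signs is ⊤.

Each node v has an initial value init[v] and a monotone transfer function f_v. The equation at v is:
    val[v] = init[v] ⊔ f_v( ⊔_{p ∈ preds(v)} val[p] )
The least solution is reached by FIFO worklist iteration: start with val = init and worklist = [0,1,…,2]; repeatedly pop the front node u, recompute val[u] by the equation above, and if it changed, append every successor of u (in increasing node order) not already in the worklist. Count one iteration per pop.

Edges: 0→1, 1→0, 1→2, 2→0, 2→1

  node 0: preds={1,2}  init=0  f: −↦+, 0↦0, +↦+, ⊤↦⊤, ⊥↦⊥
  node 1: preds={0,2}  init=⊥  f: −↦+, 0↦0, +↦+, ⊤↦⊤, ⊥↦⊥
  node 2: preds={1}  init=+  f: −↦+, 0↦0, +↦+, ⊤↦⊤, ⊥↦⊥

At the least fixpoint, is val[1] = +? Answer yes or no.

Trace (5 dequeues):
  [1] u=0 | in + | out ⊤ | prev 0 | push {}
  [2] u=1 | in ⊤ | out ⊤ | prev ⊥ | push {0}
  [3] u=2 | in ⊤ | out ⊤ | prev + | push {1}
  [4] u=0 | in ⊤ | out ⊤ | ==
  [5] u=1 | in ⊤ | out ⊤ | ==

Converged values:
  [0] ⊤
  [1] ⊤
  [2] ⊤

no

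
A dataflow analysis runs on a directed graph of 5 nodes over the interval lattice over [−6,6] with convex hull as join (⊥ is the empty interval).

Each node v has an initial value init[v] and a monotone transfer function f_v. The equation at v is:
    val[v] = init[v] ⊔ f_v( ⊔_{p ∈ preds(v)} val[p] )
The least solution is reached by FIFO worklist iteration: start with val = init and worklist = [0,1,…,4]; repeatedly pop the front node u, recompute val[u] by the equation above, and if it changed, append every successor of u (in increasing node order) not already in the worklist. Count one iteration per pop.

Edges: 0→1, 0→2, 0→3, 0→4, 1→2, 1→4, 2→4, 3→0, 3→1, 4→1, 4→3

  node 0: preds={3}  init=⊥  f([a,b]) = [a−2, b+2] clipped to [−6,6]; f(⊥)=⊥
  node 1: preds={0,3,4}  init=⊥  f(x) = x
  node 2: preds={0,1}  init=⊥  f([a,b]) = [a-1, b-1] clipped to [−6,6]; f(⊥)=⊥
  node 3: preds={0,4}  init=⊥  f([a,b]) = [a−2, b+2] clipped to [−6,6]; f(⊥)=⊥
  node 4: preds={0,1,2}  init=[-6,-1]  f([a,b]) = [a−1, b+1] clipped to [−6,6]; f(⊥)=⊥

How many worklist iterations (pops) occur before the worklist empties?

Worklist (18 pops):
  #1 pop 0: in=⊥ → ⊥ (no change)
  #2 pop 1: in=[-6,-1] → [-6,-1] (was ⊥); enqueue []
  #3 pop 2: in=[-6,-1] → [-6,-2] (was ⊥); enqueue []
  #4 pop 3: in=[-6,-1] → [-6,1] (was ⊥); enqueue [0,1]
  #5 pop 4: in=[-6,-1] → [-6,0] (was [-6,-1]); enqueue [3]
  #6 pop 0: in=[-6,1] → [-6,3] (was ⊥); enqueue [2,4]
  #7 pop 1: in=[-6,3] → [-6,3] (was [-6,-1]); enqueue []
  #8 pop 3: in=[-6,3] → [-6,5] (was [-6,1]); enqueue [0,1]
  #9 pop 2: in=[-6,3] → [-6,2] (was [-6,-2]); enqueue []
  #10 pop 4: in=[-6,3] → [-6,4] (was [-6,0]); enqueue [3]
  #11 pop 0: in=[-6,5] → [-6,6] (was [-6,3]); enqueue [2,4]
  #12 pop 1: in=[-6,6] → [-6,6] (was [-6,3]); enqueue []
  #13 pop 3: in=[-6,6] → [-6,6] (was [-6,5]); enqueue [0,1]
  #14 pop 2: in=[-6,6] → [-6,5] (was [-6,2]); enqueue []
  #15 pop 4: in=[-6,6] → [-6,6] (was [-6,4]); enqueue [3]
  #16 pop 0: in=[-6,6] → [-6,6] (no change)
  #17 pop 1: in=[-6,6] → [-6,6] (no change)
  #18 pop 3: in=[-6,6] → [-6,6] (no change)

Fixpoint:
  val[0] = [-6,6]
  val[1] = [-6,6]
  val[2] = [-6,5]
  val[3] = [-6,6]
  val[4] = [-6,6]

18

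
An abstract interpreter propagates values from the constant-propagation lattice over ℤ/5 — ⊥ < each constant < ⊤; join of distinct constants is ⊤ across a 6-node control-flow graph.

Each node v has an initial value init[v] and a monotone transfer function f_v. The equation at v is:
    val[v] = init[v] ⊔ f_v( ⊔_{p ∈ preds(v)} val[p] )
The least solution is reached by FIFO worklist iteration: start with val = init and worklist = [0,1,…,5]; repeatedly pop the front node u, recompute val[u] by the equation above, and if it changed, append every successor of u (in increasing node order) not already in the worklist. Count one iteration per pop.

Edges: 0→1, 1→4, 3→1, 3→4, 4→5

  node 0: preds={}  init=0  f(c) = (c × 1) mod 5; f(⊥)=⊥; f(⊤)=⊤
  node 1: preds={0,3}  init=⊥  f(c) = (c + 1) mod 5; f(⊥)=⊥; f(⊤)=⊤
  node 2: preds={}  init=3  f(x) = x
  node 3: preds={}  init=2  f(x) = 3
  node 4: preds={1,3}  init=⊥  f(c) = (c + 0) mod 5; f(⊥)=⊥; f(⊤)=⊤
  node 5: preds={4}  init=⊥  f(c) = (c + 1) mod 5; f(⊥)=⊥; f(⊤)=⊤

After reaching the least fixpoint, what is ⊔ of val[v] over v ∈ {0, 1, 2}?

⊤

Trace (7 dequeues):
  [1] u=0 | in ⊥ | out 0 | ==
  [2] u=1 | in ⊤ | out ⊤ | prev ⊥ | push {}
  [3] u=2 | in ⊥ | out 3 | ==
  [4] u=3 | in ⊥ | out ⊤ | prev 2 | push {1}
  [5] u=4 | in ⊤ | out ⊤ | prev ⊥ | push {}
  [6] u=5 | in ⊤ | out ⊤ | prev ⊥ | push {}
  [7] u=1 | in ⊤ | out ⊤ | ==

Converged values:
  [0] 0
  [1] ⊤
  [2] 3
  [3] ⊤
  [4] ⊤
  [5] ⊤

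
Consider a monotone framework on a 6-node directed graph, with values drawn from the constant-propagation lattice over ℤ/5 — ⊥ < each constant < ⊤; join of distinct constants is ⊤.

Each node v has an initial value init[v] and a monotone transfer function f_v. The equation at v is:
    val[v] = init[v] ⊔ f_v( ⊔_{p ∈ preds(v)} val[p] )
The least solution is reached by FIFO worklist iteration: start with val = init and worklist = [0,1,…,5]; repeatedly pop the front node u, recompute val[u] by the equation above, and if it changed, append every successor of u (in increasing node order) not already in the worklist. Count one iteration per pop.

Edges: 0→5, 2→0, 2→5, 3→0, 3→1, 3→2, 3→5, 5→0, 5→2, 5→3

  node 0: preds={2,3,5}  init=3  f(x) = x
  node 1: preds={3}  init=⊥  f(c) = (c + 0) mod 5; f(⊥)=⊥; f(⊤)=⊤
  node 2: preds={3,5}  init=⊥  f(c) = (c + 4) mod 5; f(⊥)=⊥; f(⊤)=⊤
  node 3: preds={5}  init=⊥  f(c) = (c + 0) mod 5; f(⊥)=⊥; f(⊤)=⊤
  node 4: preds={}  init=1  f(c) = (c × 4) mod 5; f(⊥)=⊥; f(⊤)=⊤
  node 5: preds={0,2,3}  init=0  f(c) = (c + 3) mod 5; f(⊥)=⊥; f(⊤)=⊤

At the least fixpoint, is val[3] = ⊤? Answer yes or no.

Worklist (14 pops):
  #1 pop 0: in=0 → ⊤ (was 3); enqueue []
  #2 pop 1: in=⊥ → ⊥ (no change)
  #3 pop 2: in=0 → 4 (was ⊥); enqueue [0]
  #4 pop 3: in=0 → 0 (was ⊥); enqueue [1,2]
  #5 pop 4: in=⊥ → 1 (no change)
  #6 pop 5: in=⊤ → ⊤ (was 0); enqueue [3]
  #7 pop 0: in=⊤ → ⊤ (no change)
  #8 pop 1: in=0 → 0 (was ⊥); enqueue []
  #9 pop 2: in=⊤ → ⊤ (was 4); enqueue [0,5]
  #10 pop 3: in=⊤ → ⊤ (was 0); enqueue [1,2]
  #11 pop 0: in=⊤ → ⊤ (no change)
  #12 pop 5: in=⊤ → ⊤ (no change)
  #13 pop 1: in=⊤ → ⊤ (was 0); enqueue []
  #14 pop 2: in=⊤ → ⊤ (no change)

Fixpoint:
  val[0] = ⊤
  val[1] = ⊤
  val[2] = ⊤
  val[3] = ⊤
  val[4] = 1
  val[5] = ⊤

yes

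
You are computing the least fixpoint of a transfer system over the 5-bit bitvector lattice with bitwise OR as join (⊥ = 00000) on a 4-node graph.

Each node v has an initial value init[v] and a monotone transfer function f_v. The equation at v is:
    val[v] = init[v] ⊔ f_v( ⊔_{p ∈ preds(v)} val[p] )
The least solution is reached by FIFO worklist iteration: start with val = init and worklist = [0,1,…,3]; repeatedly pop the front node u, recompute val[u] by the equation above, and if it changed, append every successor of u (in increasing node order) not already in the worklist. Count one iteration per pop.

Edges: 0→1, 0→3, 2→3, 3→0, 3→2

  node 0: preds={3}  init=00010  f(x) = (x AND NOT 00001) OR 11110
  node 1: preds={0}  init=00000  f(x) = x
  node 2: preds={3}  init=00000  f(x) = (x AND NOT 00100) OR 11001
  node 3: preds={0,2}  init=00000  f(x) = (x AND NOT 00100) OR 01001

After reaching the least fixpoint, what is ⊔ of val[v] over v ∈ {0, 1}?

Iteration log — 7 steps:
  step 1. node 0  ⊔preds=00000  new=11110  old=00010  +wl: 
  step 2. node 1  ⊔preds=11110  new=11110  old=00000  +wl: 
  step 3. node 2  ⊔preds=00000  new=11001  old=00000  +wl: 
  step 4. node 3  ⊔preds=11111  new=11011  old=00000  +wl: 0,2
  step 5. node 0  ⊔preds=11011  new=11110  stable
  step 6. node 2  ⊔preds=11011  new=11011  old=11001  +wl: 3
  step 7. node 3  ⊔preds=11111  new=11011  stable

Least fixpoint reached:
  node 0: 11110
  node 1: 11110
  node 2: 11011
  node 3: 11011

11110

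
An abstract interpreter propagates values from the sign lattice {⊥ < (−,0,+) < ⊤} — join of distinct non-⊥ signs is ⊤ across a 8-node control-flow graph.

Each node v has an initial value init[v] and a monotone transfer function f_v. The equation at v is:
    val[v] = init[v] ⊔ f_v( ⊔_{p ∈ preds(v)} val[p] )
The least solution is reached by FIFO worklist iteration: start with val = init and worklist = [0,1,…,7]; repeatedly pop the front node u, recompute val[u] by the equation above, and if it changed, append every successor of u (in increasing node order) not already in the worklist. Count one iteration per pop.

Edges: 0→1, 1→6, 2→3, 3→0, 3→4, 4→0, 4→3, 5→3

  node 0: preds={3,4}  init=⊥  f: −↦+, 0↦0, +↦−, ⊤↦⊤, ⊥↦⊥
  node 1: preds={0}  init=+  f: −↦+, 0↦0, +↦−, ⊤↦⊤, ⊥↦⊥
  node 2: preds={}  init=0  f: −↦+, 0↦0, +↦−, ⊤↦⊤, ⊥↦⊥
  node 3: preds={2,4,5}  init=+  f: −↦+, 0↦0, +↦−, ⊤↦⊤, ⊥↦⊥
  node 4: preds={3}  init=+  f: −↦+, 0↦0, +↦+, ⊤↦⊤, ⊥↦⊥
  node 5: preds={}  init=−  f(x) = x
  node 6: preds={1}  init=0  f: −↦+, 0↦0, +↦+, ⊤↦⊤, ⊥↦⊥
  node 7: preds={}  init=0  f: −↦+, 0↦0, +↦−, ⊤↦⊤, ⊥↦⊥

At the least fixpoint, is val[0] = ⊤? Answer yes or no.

yes

Iteration log — 12 steps:
  step 1. node 0  ⊔preds=+  new=−  old=⊥  +wl: 
  step 2. node 1  ⊔preds=−  new=+  stable
  step 3. node 2  ⊔preds=⊥  new=0  stable
  step 4. node 3  ⊔preds=⊤  new=⊤  old=+  +wl: 0
  step 5. node 4  ⊔preds=⊤  new=⊤  old=+  +wl: 3
  step 6. node 5  ⊔preds=⊥  new=−  stable
  step 7. node 6  ⊔preds=+  new=⊤  old=0  +wl: 
  step 8. node 7  ⊔preds=⊥  new=0  stable
  step 9. node 0  ⊔preds=⊤  new=⊤  old=−  +wl: 1
  step 10. node 3  ⊔preds=⊤  new=⊤  stable
  step 11. node 1  ⊔preds=⊤  new=⊤  old=+  +wl: 6
  step 12. node 6  ⊔preds=⊤  new=⊤  stable

Least fixpoint reached:
  node 0: ⊤
  node 1: ⊤
  node 2: 0
  node 3: ⊤
  node 4: ⊤
  node 5: −
  node 6: ⊤
  node 7: 0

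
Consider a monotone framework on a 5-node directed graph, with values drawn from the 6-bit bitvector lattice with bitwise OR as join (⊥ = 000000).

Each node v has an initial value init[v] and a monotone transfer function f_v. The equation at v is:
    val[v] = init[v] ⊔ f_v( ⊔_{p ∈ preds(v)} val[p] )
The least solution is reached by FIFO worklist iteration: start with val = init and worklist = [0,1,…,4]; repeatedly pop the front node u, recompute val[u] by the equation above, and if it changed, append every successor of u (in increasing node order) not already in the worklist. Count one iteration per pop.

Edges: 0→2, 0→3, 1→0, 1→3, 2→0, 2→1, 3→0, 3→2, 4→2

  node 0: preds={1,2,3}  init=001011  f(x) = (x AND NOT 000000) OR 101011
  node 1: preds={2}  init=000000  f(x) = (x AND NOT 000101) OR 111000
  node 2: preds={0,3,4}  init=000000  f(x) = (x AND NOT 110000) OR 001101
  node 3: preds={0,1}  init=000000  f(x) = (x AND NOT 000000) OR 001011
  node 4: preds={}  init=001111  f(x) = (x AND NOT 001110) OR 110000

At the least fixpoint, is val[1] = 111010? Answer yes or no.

Trace (11 dequeues):
  [1] u=0 | in 000000 | out 101011 | prev 001011 | push {}
  [2] u=1 | in 000000 | out 111000 | prev 000000 | push {0}
  [3] u=2 | in 101111 | out 001111 | prev 000000 | push {1}
  [4] u=3 | in 111011 | out 111011 | prev 000000 | push {2}
  [5] u=4 | in 000000 | out 111111 | prev 001111 | push {}
  [6] u=0 | in 111111 | out 111111 | prev 101011 | push {3}
  [7] u=1 | in 001111 | out 111010 | prev 111000 | push {0}
  [8] u=2 | in 111111 | out 001111 | ==
  [9] u=3 | in 111111 | out 111111 | prev 111011 | push {2}
  [10] u=0 | in 111111 | out 111111 | ==
  [11] u=2 | in 111111 | out 001111 | ==

Converged values:
  [0] 111111
  [1] 111010
  [2] 001111
  [3] 111111
  [4] 111111

yes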